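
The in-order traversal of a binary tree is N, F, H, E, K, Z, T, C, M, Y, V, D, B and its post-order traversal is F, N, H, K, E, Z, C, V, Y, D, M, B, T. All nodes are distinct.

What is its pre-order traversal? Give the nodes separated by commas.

The last element of post-order is the root; it splits in-order into left and right subtrees.
Root T: left subtree has 6 nodes {N, F, H, E, K, Z}, right has 6 {C, M, Y, V, D, B}.
  Root Z: left subtree has 5 nodes {N, F, H, E, K}, right has 0 { }.
    Root E: left subtree has 3 nodes {N, F, H}, right has 1 {K}.
      Root H: left subtree has 2 nodes {N, F}, right has 0 { }.
        Root N: left subtree has 0 nodes { }, right has 1 {F}.
  Root B: left subtree has 5 nodes {C, M, Y, V, D}, right has 0 { }.
    Root M: left subtree has 1 node {C}, right has 3 {Y, V, D}.
      Root D: left subtree has 2 nodes {Y, V}, right has 0 { }.
        Root Y: left subtree has 0 nodes { }, right has 1 {V}.

T, Z, E, H, N, F, K, B, M, C, D, Y, V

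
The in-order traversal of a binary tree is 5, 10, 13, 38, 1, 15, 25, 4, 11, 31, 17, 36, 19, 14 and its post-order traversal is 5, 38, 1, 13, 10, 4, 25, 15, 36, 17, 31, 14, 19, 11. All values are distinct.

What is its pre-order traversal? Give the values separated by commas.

11, 15, 10, 5, 13, 1, 38, 25, 4, 19, 31, 17, 36, 14

The last element of post-order is the root; it splits in-order into left and right subtrees.
Root 11: left subtree has 8 nodes {5, 10, 13, 38, 1, 15, 25, 4}, right has 5 {31, 17, 36, 19, 14}.
  Root 15: left subtree has 5 nodes {5, 10, 13, 38, 1}, right has 2 {25, 4}.
    Root 10: left subtree has 1 node {5}, right has 3 {13, 38, 1}.
      Root 13: left subtree has 0 nodes { }, right has 2 {38, 1}.
        Root 1: left subtree has 1 node {38}, right has 0 { }.
    Root 25: left subtree has 0 nodes { }, right has 1 {4}.
  Root 19: left subtree has 3 nodes {31, 17, 36}, right has 1 {14}.
    Root 31: left subtree has 0 nodes { }, right has 2 {17, 36}.
      Root 17: left subtree has 0 nodes { }, right has 1 {36}.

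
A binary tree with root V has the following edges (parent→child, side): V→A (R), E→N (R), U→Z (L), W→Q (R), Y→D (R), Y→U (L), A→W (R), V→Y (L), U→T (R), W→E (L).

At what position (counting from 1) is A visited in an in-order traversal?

In-order visits the left subtree, then the node, then the right subtree.
At V: go left to Y.
  At Y: go left to U.
    At U: go left to Z.
      Z is a leaf — visit Z.
    Visit U.
    At U: go right to T.
      T is a leaf — visit T.
  Visit Y.
  At Y: go right to D.
    D is a leaf — visit D.
Visit V.
At V: go right to A.
  At A: no left child.
  Visit A.
  At A: go right to W.
    At W: go left to E.
      At E: no left child.
      Visit E.
      At E: go right to N.
        N is a leaf — visit N.
    Visit W.
    At W: go right to Q.
      Q is a leaf — visit Q.
Full in-order sequence: Z, U, T, Y, D, V, A, E, N, W, Q.

7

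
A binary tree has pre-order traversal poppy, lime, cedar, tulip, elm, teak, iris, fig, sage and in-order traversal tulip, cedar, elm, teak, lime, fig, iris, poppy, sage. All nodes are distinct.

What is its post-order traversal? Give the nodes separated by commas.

tulip, teak, elm, cedar, fig, iris, lime, sage, poppy

The first element of pre-order is the root; it splits in-order into left and right subtrees.
Root poppy: left subtree has 7 nodes {tulip, cedar, elm, teak, lime, fig, iris}, right has 1 {sage}.
  Root lime: left subtree has 4 nodes {tulip, cedar, elm, teak}, right has 2 {fig, iris}.
    Root cedar: left subtree has 1 node {tulip}, right has 2 {elm, teak}.
      Root elm: left subtree has 0 nodes { }, right has 1 {teak}.
    Root iris: left subtree has 1 node {fig}, right has 0 { }.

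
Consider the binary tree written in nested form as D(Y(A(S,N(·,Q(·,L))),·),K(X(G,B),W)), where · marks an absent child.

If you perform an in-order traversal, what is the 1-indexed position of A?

In-order visits the left subtree, then the node, then the right subtree.
At D: go left to Y.
  At Y: go left to A.
    At A: go left to S.
      S is a leaf — visit S.
    Visit A.
    At A: go right to N.
      At N: no left child.
      Visit N.
      At N: go right to Q.
        At Q: no left child.
        Visit Q.
        At Q: go right to L.
          L is a leaf — visit L.
  Visit Y.
  At Y: no right child.
Visit D.
At D: go right to K.
  At K: go left to X.
    At X: go left to G.
      G is a leaf — visit G.
    Visit X.
    At X: go right to B.
      B is a leaf — visit B.
  Visit K.
  At K: go right to W.
    W is a leaf — visit W.
Full in-order sequence: S, A, N, Q, L, Y, D, G, X, B, K, W.

2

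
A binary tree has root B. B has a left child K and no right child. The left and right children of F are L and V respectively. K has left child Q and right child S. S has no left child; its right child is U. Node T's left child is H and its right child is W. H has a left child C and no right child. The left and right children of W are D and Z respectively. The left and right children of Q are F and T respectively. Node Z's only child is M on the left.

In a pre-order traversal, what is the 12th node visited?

Z

Pre-order visits the node, then its left subtree, then its right subtree.
Visit B.
At B: go left to K.
  Visit K.
  At K: go left to Q.
    Visit Q.
    At Q: go left to F.
      Visit F.
      At F: go left to L.
        L is a leaf — visit L.
      At F: go right to V.
        V is a leaf — visit V.
    At Q: go right to T.
      Visit T.
      At T: go left to H.
        Visit H.
        At H: go left to C.
          C is a leaf — visit C.
        At H: no right child.
      At T: go right to W.
        Visit W.
        At W: go left to D.
          D is a leaf — visit D.
        At W: go right to Z.
          Visit Z.
          At Z: go left to M.
            M is a leaf — visit M.
          At Z: no right child.
  At K: go right to S.
    Visit S.
    At S: no left child.
    At S: go right to U.
      U is a leaf — visit U.
At B: no right child.
Full pre-order sequence: B, K, Q, F, L, V, T, H, C, W, D, Z, M, S, U.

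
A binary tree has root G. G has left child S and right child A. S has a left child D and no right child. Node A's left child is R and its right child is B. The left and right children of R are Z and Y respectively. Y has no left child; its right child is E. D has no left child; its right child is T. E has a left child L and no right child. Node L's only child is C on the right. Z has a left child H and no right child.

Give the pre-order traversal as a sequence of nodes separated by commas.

G, S, D, T, A, R, Z, H, Y, E, L, C, B

Pre-order visits the node, then its left subtree, then its right subtree.
Visit G.
At G: go left to S.
  Visit S.
  At S: go left to D.
    Visit D.
    At D: no left child.
    At D: go right to T.
      T is a leaf — visit T.
  At S: no right child.
At G: go right to A.
  Visit A.
  At A: go left to R.
    Visit R.
    At R: go left to Z.
      Visit Z.
      At Z: go left to H.
        H is a leaf — visit H.
      At Z: no right child.
    At R: go right to Y.
      Visit Y.
      At Y: no left child.
      At Y: go right to E.
        Visit E.
        At E: go left to L.
          Visit L.
          At L: no left child.
          At L: go right to C.
            C is a leaf — visit C.
        At E: no right child.
  At A: go right to B.
    B is a leaf — visit B.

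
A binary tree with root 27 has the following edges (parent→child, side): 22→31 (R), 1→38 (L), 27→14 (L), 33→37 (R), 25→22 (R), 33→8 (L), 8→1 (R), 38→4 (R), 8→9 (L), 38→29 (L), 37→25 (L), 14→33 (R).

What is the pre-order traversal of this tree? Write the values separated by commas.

27, 14, 33, 8, 9, 1, 38, 29, 4, 37, 25, 22, 31

Pre-order visits the node, then its left subtree, then its right subtree.
Visit 27.
At 27: go left to 14.
  Visit 14.
  At 14: no left child.
  At 14: go right to 33.
    Visit 33.
    At 33: go left to 8.
      Visit 8.
      At 8: go left to 9.
        9 is a leaf — visit 9.
      At 8: go right to 1.
        Visit 1.
        At 1: go left to 38.
          Visit 38.
          At 38: go left to 29.
            29 is a leaf — visit 29.
          At 38: go right to 4.
            4 is a leaf — visit 4.
        At 1: no right child.
    At 33: go right to 37.
      Visit 37.
      At 37: go left to 25.
        Visit 25.
        At 25: no left child.
        At 25: go right to 22.
          Visit 22.
          At 22: no left child.
          At 22: go right to 31.
            31 is a leaf — visit 31.
      At 37: no right child.
At 27: no right child.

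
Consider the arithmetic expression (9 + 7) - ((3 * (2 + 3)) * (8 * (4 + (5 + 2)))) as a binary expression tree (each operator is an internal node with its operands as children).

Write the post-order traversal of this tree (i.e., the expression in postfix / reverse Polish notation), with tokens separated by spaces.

Post-order on an expression tree gives postfix notation: for each operator, emit left operand, right operand, then the operator.

9 7 + 3 2 3 + * 8 4 5 2 + + * * -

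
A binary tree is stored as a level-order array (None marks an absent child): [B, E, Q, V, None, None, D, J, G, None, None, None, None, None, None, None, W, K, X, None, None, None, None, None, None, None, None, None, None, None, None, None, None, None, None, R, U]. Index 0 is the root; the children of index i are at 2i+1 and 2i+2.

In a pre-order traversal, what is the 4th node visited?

J

Pre-order visits the node, then its left subtree, then its right subtree.
Visit B.
At B: go left to E.
  Visit E.
  At E: go left to V.
    Visit V.
    At V: go left to J.
      Visit J.
      At J: no left child.
      At J: go right to W.
        W is a leaf — visit W.
    At V: go right to G.
      Visit G.
      At G: go left to K.
        Visit K.
        At K: go left to R.
          R is a leaf — visit R.
        At K: go right to U.
          U is a leaf — visit U.
      At G: go right to X.
        X is a leaf — visit X.
  At E: no right child.
At B: go right to Q.
  Visit Q.
  At Q: no left child.
  At Q: go right to D.
    D is a leaf — visit D.
Full pre-order sequence: B, E, V, J, W, G, K, R, U, X, Q, D.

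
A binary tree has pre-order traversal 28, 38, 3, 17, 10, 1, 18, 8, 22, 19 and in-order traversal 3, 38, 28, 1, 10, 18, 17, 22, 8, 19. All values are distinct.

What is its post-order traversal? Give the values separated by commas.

3, 38, 1, 18, 10, 22, 19, 8, 17, 28

The first element of pre-order is the root; it splits in-order into left and right subtrees.
Root 28: left subtree has 2 nodes {3, 38}, right has 7 {1, 10, 18, 17, 22, 8, 19}.
  Root 38: left subtree has 1 node {3}, right has 0 { }.
  Root 17: left subtree has 3 nodes {1, 10, 18}, right has 3 {22, 8, 19}.
    Root 10: left subtree has 1 node {1}, right has 1 {18}.
    Root 8: left subtree has 1 node {22}, right has 1 {19}.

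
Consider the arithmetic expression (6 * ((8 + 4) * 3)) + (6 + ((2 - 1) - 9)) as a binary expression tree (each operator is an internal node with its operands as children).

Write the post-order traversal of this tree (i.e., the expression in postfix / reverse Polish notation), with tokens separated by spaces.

Post-order on an expression tree gives postfix notation: for each operator, emit left operand, right operand, then the operator.

6 8 4 + 3 * * 6 2 1 - 9 - + +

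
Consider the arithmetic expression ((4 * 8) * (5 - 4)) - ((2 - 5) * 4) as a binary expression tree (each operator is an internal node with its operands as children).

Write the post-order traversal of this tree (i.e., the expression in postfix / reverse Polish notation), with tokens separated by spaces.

Post-order on an expression tree gives postfix notation: for each operator, emit left operand, right operand, then the operator.

4 8 * 5 4 - * 2 5 - 4 * -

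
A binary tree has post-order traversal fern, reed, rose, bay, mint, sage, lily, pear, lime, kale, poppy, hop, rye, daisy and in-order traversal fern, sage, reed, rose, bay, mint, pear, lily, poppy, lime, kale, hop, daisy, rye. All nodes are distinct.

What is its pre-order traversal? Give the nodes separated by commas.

The last element of post-order is the root; it splits in-order into left and right subtrees.
Root daisy: left subtree has 12 nodes {fern, sage, reed, rose, bay, mint, pear, lily, poppy, lime, kale, hop}, right has 1 {rye}.
  Root hop: left subtree has 11 nodes {fern, sage, reed, rose, bay, mint, pear, lily, poppy, lime, kale}, right has 0 { }.
    Root poppy: left subtree has 8 nodes {fern, sage, reed, rose, bay, mint, pear, lily}, right has 2 {lime, kale}.
      Root pear: left subtree has 6 nodes {fern, sage, reed, rose, bay, mint}, right has 1 {lily}.
        Root sage: left subtree has 1 node {fern}, right has 4 {reed, rose, bay, mint}.
          Root mint: left subtree has 3 nodes {reed, rose, bay}, right has 0 { }.
            Root bay: left subtree has 2 nodes {reed, rose}, right has 0 { }.
              Root rose: left subtree has 1 node {reed}, right has 0 { }.
      Root kale: left subtree has 1 node {lime}, right has 0 { }.

daisy, hop, poppy, pear, sage, fern, mint, bay, rose, reed, lily, kale, lime, rye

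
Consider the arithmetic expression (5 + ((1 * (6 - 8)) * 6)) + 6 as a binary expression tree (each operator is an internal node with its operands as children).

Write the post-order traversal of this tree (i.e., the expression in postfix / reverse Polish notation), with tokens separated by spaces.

5 1 6 8 - * 6 * + 6 +

Post-order on an expression tree gives postfix notation: for each operator, emit left operand, right operand, then the operator.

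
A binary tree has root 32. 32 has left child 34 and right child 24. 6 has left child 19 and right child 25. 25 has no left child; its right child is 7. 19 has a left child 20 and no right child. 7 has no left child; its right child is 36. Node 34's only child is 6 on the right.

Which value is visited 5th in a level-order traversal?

Level-order visits nodes level by level from the root, left to right within each level.
Level 0: 32
Level 1: 34, 24
Level 2: 6
Level 3: 19, 25
Level 4: 20, 7
Level 5: 36
Full level-order sequence: 32, 34, 24, 6, 19, 25, 20, 7, 36.

19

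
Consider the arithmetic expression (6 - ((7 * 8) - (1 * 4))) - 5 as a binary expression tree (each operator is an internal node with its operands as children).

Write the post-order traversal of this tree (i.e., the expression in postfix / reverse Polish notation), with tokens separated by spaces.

6 7 8 * 1 4 * - - 5 -

Post-order on an expression tree gives postfix notation: for each operator, emit left operand, right operand, then the operator.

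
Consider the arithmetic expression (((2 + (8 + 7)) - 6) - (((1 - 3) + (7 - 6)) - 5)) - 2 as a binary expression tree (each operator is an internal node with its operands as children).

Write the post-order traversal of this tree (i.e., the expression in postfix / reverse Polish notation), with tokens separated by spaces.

2 8 7 + + 6 - 1 3 - 7 6 - + 5 - - 2 -

Post-order on an expression tree gives postfix notation: for each operator, emit left operand, right operand, then the operator.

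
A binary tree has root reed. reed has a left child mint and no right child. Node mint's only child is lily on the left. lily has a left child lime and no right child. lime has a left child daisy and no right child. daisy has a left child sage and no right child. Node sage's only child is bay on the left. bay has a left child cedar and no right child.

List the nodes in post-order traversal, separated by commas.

cedar, bay, sage, daisy, lime, lily, mint, reed

Post-order visits the left subtree, then the right subtree, then the node.
At reed: go left to mint.
  At mint: go left to lily.
    At lily: go left to lime.
      At lime: go left to daisy.
        At daisy: go left to sage.
          At sage: go left to bay.
            At bay: go left to cedar.
              cedar is a leaf — visit cedar.
            At bay: no right child.
            Visit bay.
          At sage: no right child.
          Visit sage.
        At daisy: no right child.
        Visit daisy.
      At lime: no right child.
      Visit lime.
    At lily: no right child.
    Visit lily.
  At mint: no right child.
  Visit mint.
At reed: no right child.
Visit reed.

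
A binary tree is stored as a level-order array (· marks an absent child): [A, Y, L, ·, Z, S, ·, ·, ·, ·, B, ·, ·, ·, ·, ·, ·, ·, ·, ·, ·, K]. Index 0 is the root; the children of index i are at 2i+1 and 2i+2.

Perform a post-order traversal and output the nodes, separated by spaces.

Post-order visits the left subtree, then the right subtree, then the node.
At A: go left to Y.
  At Y: no left child.
  At Y: go right to Z.
    At Z: no left child.
    At Z: go right to B.
      At B: go left to K.
        K is a leaf — visit K.
      At B: no right child.
      Visit B.
    Visit Z.
  Visit Y.
At A: go right to L.
  At L: go left to S.
    S is a leaf — visit S.
  At L: no right child.
  Visit L.
Visit A.

K B Z Y S L A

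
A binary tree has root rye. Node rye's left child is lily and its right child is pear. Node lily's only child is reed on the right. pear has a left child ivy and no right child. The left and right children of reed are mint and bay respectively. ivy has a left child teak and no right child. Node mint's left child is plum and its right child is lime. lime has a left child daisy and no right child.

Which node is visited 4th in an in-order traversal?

In-order visits the left subtree, then the node, then the right subtree.
At rye: go left to lily.
  At lily: no left child.
  Visit lily.
  At lily: go right to reed.
    At reed: go left to mint.
      At mint: go left to plum.
        plum is a leaf — visit plum.
      Visit mint.
      At mint: go right to lime.
        At lime: go left to daisy.
          daisy is a leaf — visit daisy.
        Visit lime.
        At lime: no right child.
    Visit reed.
    At reed: go right to bay.
      bay is a leaf — visit bay.
Visit rye.
At rye: go right to pear.
  At pear: go left to ivy.
    At ivy: go left to teak.
      teak is a leaf — visit teak.
    Visit ivy.
    At ivy: no right child.
  Visit pear.
  At pear: no right child.
Full in-order sequence: lily, plum, mint, daisy, lime, reed, bay, rye, teak, ivy, pear.

daisy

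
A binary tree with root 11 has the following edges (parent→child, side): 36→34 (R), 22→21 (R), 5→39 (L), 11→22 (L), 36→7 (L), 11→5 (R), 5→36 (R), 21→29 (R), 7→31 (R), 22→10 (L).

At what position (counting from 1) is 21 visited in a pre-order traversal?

4

Pre-order visits the node, then its left subtree, then its right subtree.
Visit 11.
At 11: go left to 22.
  Visit 22.
  At 22: go left to 10.
    10 is a leaf — visit 10.
  At 22: go right to 21.
    Visit 21.
    At 21: no left child.
    At 21: go right to 29.
      29 is a leaf — visit 29.
At 11: go right to 5.
  Visit 5.
  At 5: go left to 39.
    39 is a leaf — visit 39.
  At 5: go right to 36.
    Visit 36.
    At 36: go left to 7.
      Visit 7.
      At 7: no left child.
      At 7: go right to 31.
        31 is a leaf — visit 31.
    At 36: go right to 34.
      34 is a leaf — visit 34.
Full pre-order sequence: 11, 22, 10, 21, 29, 5, 39, 36, 7, 31, 34.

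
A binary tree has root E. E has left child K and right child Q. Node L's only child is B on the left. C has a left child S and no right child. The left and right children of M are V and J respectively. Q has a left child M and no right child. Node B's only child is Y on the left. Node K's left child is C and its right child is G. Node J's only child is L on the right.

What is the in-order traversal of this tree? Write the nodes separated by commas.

S, C, K, G, E, V, M, J, Y, B, L, Q

In-order visits the left subtree, then the node, then the right subtree.
At E: go left to K.
  At K: go left to C.
    At C: go left to S.
      S is a leaf — visit S.
    Visit C.
    At C: no right child.
  Visit K.
  At K: go right to G.
    G is a leaf — visit G.
Visit E.
At E: go right to Q.
  At Q: go left to M.
    At M: go left to V.
      V is a leaf — visit V.
    Visit M.
    At M: go right to J.
      At J: no left child.
      Visit J.
      At J: go right to L.
        At L: go left to B.
          At B: go left to Y.
            Y is a leaf — visit Y.
          Visit B.
          At B: no right child.
        Visit L.
        At L: no right child.
  Visit Q.
  At Q: no right child.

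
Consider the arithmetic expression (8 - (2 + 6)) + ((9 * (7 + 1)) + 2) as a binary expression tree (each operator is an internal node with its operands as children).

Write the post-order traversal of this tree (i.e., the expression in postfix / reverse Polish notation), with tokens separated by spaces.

8 2 6 + - 9 7 1 + * 2 + +

Post-order on an expression tree gives postfix notation: for each operator, emit left operand, right operand, then the operator.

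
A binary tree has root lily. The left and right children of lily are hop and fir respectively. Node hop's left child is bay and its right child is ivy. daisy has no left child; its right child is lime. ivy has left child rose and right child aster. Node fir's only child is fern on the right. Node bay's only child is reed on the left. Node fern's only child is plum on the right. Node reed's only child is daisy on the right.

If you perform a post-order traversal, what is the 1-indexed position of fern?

10

Post-order visits the left subtree, then the right subtree, then the node.
At lily: go left to hop.
  At hop: go left to bay.
    At bay: go left to reed.
      At reed: no left child.
      At reed: go right to daisy.
        At daisy: no left child.
        At daisy: go right to lime.
          lime is a leaf — visit lime.
        Visit daisy.
      Visit reed.
    At bay: no right child.
    Visit bay.
  At hop: go right to ivy.
    At ivy: go left to rose.
      rose is a leaf — visit rose.
    At ivy: go right to aster.
      aster is a leaf — visit aster.
    Visit ivy.
  Visit hop.
At lily: go right to fir.
  At fir: no left child.
  At fir: go right to fern.
    At fern: no left child.
    At fern: go right to plum.
      plum is a leaf — visit plum.
    Visit fern.
  Visit fir.
Visit lily.
Full post-order sequence: lime, daisy, reed, bay, rose, aster, ivy, hop, plum, fern, fir, lily.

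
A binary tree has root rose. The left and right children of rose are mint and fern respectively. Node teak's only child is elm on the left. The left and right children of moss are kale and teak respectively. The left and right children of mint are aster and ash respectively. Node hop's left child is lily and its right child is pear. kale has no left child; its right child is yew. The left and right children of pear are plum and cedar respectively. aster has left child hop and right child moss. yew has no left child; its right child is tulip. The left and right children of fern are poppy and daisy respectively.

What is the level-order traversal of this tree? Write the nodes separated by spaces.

rose mint fern aster ash poppy daisy hop moss lily pear kale teak plum cedar yew elm tulip

Level-order visits nodes level by level from the root, left to right within each level.
Level 0: rose
Level 1: mint, fern
Level 2: aster, ash, poppy, daisy
Level 3: hop, moss
Level 4: lily, pear, kale, teak
Level 5: plum, cedar, yew, elm
Level 6: tulip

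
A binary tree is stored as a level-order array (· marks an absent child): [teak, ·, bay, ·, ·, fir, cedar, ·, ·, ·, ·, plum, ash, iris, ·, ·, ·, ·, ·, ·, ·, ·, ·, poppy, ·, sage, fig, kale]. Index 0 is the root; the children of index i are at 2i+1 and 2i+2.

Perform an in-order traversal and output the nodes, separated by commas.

In-order visits the left subtree, then the node, then the right subtree.
At teak: no left child.
Visit teak.
At teak: go right to bay.
  At bay: go left to fir.
    At fir: go left to plum.
      At plum: go left to poppy.
        poppy is a leaf — visit poppy.
      Visit plum.
      At plum: no right child.
    Visit fir.
    At fir: go right to ash.
      At ash: go left to sage.
        sage is a leaf — visit sage.
      Visit ash.
      At ash: go right to fig.
        fig is a leaf — visit fig.
  Visit bay.
  At bay: go right to cedar.
    At cedar: go left to iris.
      At iris: go left to kale.
        kale is a leaf — visit kale.
      Visit iris.
      At iris: no right child.
    Visit cedar.
    At cedar: no right child.

teak, poppy, plum, fir, sage, ash, fig, bay, kale, iris, cedar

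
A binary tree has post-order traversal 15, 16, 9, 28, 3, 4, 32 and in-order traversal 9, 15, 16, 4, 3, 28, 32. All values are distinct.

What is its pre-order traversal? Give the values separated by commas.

The last element of post-order is the root; it splits in-order into left and right subtrees.
Root 32: left subtree has 6 nodes {9, 15, 16, 4, 3, 28}, right has 0 { }.
  Root 4: left subtree has 3 nodes {9, 15, 16}, right has 2 {3, 28}.
    Root 9: left subtree has 0 nodes { }, right has 2 {15, 16}.
      Root 16: left subtree has 1 node {15}, right has 0 { }.
    Root 3: left subtree has 0 nodes { }, right has 1 {28}.

32, 4, 9, 16, 15, 3, 28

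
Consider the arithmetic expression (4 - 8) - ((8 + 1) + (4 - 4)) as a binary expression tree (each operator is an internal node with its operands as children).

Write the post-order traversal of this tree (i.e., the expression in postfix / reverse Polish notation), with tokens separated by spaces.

Post-order on an expression tree gives postfix notation: for each operator, emit left operand, right operand, then the operator.

4 8 - 8 1 + 4 4 - + -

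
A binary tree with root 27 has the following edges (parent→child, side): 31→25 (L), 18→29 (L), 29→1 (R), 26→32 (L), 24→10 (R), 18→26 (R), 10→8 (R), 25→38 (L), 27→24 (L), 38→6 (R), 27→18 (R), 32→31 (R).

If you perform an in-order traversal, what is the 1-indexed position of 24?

In-order visits the left subtree, then the node, then the right subtree.
At 27: go left to 24.
  At 24: no left child.
  Visit 24.
  At 24: go right to 10.
    At 10: no left child.
    Visit 10.
    At 10: go right to 8.
      8 is a leaf — visit 8.
Visit 27.
At 27: go right to 18.
  At 18: go left to 29.
    At 29: no left child.
    Visit 29.
    At 29: go right to 1.
      1 is a leaf — visit 1.
  Visit 18.
  At 18: go right to 26.
    At 26: go left to 32.
      At 32: no left child.
      Visit 32.
      At 32: go right to 31.
        At 31: go left to 25.
          At 25: go left to 38.
            At 38: no left child.
            Visit 38.
            At 38: go right to 6.
              6 is a leaf — visit 6.
          Visit 25.
          At 25: no right child.
        Visit 31.
        At 31: no right child.
    Visit 26.
    At 26: no right child.
Full in-order sequence: 24, 10, 8, 27, 29, 1, 18, 32, 38, 6, 25, 31, 26.

1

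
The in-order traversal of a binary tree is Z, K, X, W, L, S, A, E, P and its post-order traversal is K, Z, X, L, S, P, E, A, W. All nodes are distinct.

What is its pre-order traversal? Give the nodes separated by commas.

The last element of post-order is the root; it splits in-order into left and right subtrees.
Root W: left subtree has 3 nodes {Z, K, X}, right has 5 {L, S, A, E, P}.
  Root X: left subtree has 2 nodes {Z, K}, right has 0 { }.
    Root Z: left subtree has 0 nodes { }, right has 1 {K}.
  Root A: left subtree has 2 nodes {L, S}, right has 2 {E, P}.
    Root S: left subtree has 1 node {L}, right has 0 { }.
    Root E: left subtree has 0 nodes { }, right has 1 {P}.

W, X, Z, K, A, S, L, E, P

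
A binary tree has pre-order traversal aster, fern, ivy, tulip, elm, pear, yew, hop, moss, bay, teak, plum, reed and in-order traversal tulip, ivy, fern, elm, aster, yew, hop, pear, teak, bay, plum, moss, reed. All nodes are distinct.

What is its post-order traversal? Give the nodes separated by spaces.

The first element of pre-order is the root; it splits in-order into left and right subtrees.
Root aster: left subtree has 4 nodes {tulip, ivy, fern, elm}, right has 8 {yew, hop, pear, teak, bay, plum, moss, reed}.
  Root fern: left subtree has 2 nodes {tulip, ivy}, right has 1 {elm}.
    Root ivy: left subtree has 1 node {tulip}, right has 0 { }.
  Root pear: left subtree has 2 nodes {yew, hop}, right has 5 {teak, bay, plum, moss, reed}.
    Root yew: left subtree has 0 nodes { }, right has 1 {hop}.
    Root moss: left subtree has 3 nodes {teak, bay, plum}, right has 1 {reed}.
      Root bay: left subtree has 1 node {teak}, right has 1 {plum}.

tulip ivy elm fern hop yew teak plum bay reed moss pear aster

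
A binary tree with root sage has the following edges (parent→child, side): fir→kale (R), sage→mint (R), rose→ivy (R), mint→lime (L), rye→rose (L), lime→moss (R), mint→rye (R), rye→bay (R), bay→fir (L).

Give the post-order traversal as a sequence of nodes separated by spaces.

Post-order visits the left subtree, then the right subtree, then the node.
At sage: no left child.
At sage: go right to mint.
  At mint: go left to lime.
    At lime: no left child.
    At lime: go right to moss.
      moss is a leaf — visit moss.
    Visit lime.
  At mint: go right to rye.
    At rye: go left to rose.
      At rose: no left child.
      At rose: go right to ivy.
        ivy is a leaf — visit ivy.
      Visit rose.
    At rye: go right to bay.
      At bay: go left to fir.
        At fir: no left child.
        At fir: go right to kale.
          kale is a leaf — visit kale.
        Visit fir.
      At bay: no right child.
      Visit bay.
    Visit rye.
  Visit mint.
Visit sage.

moss lime ivy rose kale fir bay rye mint sage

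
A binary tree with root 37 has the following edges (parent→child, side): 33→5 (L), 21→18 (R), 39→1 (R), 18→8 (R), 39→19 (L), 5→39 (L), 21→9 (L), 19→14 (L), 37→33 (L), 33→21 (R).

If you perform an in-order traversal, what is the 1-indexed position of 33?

6

In-order visits the left subtree, then the node, then the right subtree.
At 37: go left to 33.
  At 33: go left to 5.
    At 5: go left to 39.
      At 39: go left to 19.
        At 19: go left to 14.
          14 is a leaf — visit 14.
        Visit 19.
        At 19: no right child.
      Visit 39.
      At 39: go right to 1.
        1 is a leaf — visit 1.
    Visit 5.
    At 5: no right child.
  Visit 33.
  At 33: go right to 21.
    At 21: go left to 9.
      9 is a leaf — visit 9.
    Visit 21.
    At 21: go right to 18.
      At 18: no left child.
      Visit 18.
      At 18: go right to 8.
        8 is a leaf — visit 8.
Visit 37.
At 37: no right child.
Full in-order sequence: 14, 19, 39, 1, 5, 33, 9, 21, 18, 8, 37.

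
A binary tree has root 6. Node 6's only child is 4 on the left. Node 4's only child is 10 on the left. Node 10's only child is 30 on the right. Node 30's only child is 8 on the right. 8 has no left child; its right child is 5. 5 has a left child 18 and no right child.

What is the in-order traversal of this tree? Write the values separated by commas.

10, 30, 8, 18, 5, 4, 6

In-order visits the left subtree, then the node, then the right subtree.
At 6: go left to 4.
  At 4: go left to 10.
    At 10: no left child.
    Visit 10.
    At 10: go right to 30.
      At 30: no left child.
      Visit 30.
      At 30: go right to 8.
        At 8: no left child.
        Visit 8.
        At 8: go right to 5.
          At 5: go left to 18.
            18 is a leaf — visit 18.
          Visit 5.
          At 5: no right child.
  Visit 4.
  At 4: no right child.
Visit 6.
At 6: no right child.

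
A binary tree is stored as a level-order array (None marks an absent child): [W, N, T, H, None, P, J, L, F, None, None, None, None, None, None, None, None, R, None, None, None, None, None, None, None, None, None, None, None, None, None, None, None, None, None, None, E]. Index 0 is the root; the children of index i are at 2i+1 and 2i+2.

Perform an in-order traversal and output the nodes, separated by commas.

L, H, R, E, F, N, W, P, T, J

In-order visits the left subtree, then the node, then the right subtree.
At W: go left to N.
  At N: go left to H.
    At H: go left to L.
      L is a leaf — visit L.
    Visit H.
    At H: go right to F.
      At F: go left to R.
        At R: no left child.
        Visit R.
        At R: go right to E.
          E is a leaf — visit E.
      Visit F.
      At F: no right child.
  Visit N.
  At N: no right child.
Visit W.
At W: go right to T.
  At T: go left to P.
    P is a leaf — visit P.
  Visit T.
  At T: go right to J.
    J is a leaf — visit J.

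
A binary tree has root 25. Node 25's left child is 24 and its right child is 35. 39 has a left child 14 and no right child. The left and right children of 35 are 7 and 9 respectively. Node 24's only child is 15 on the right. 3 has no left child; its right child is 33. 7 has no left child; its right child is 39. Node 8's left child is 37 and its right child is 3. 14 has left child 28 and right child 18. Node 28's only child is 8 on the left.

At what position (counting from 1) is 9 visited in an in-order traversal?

In-order visits the left subtree, then the node, then the right subtree.
At 25: go left to 24.
  At 24: no left child.
  Visit 24.
  At 24: go right to 15.
    15 is a leaf — visit 15.
Visit 25.
At 25: go right to 35.
  At 35: go left to 7.
    At 7: no left child.
    Visit 7.
    At 7: go right to 39.
      At 39: go left to 14.
        At 14: go left to 28.
          At 28: go left to 8.
            At 8: go left to 37.
              37 is a leaf — visit 37.
            Visit 8.
            At 8: go right to 3.
              At 3: no left child.
              Visit 3.
              At 3: go right to 33.
                33 is a leaf — visit 33.
          Visit 28.
          At 28: no right child.
        Visit 14.
        At 14: go right to 18.
          18 is a leaf — visit 18.
      Visit 39.
      At 39: no right child.
  Visit 35.
  At 35: go right to 9.
    9 is a leaf — visit 9.
Full in-order sequence: 24, 15, 25, 7, 37, 8, 3, 33, 28, 14, 18, 39, 35, 9.

14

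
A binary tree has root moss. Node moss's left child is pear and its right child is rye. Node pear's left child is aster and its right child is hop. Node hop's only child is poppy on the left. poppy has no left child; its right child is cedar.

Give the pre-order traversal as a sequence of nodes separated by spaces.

moss pear aster hop poppy cedar rye

Pre-order visits the node, then its left subtree, then its right subtree.
Visit moss.
At moss: go left to pear.
  Visit pear.
  At pear: go left to aster.
    aster is a leaf — visit aster.
  At pear: go right to hop.
    Visit hop.
    At hop: go left to poppy.
      Visit poppy.
      At poppy: no left child.
      At poppy: go right to cedar.
        cedar is a leaf — visit cedar.
    At hop: no right child.
At moss: go right to rye.
  rye is a leaf — visit rye.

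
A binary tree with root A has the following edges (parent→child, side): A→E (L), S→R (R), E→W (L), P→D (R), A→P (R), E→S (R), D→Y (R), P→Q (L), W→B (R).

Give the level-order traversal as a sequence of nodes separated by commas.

A, E, P, W, S, Q, D, B, R, Y

Level-order visits nodes level by level from the root, left to right within each level.
Level 0: A
Level 1: E, P
Level 2: W, S, Q, D
Level 3: B, R, Y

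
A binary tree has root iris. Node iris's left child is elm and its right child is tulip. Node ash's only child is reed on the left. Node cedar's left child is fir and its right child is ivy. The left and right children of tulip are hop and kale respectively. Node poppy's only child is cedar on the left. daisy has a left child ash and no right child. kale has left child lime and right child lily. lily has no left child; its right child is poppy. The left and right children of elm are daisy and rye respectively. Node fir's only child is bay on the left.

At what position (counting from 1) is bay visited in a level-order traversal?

Level-order visits nodes level by level from the root, left to right within each level.
Level 0: iris
Level 1: elm, tulip
Level 2: daisy, rye, hop, kale
Level 3: ash, lime, lily
Level 4: reed, poppy
Level 5: cedar
Level 6: fir, ivy
Level 7: bay
Full level-order sequence: iris, elm, tulip, daisy, rye, hop, kale, ash, lime, lily, reed, poppy, cedar, fir, ivy, bay.

16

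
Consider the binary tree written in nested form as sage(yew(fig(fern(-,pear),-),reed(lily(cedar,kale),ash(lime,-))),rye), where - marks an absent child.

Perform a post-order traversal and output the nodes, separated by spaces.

pear fern fig cedar kale lily lime ash reed yew rye sage

Post-order visits the left subtree, then the right subtree, then the node.
At sage: go left to yew.
  At yew: go left to fig.
    At fig: go left to fern.
      At fern: no left child.
      At fern: go right to pear.
        pear is a leaf — visit pear.
      Visit fern.
    At fig: no right child.
    Visit fig.
  At yew: go right to reed.
    At reed: go left to lily.
      At lily: go left to cedar.
        cedar is a leaf — visit cedar.
      At lily: go right to kale.
        kale is a leaf — visit kale.
      Visit lily.
    At reed: go right to ash.
      At ash: go left to lime.
        lime is a leaf — visit lime.
      At ash: no right child.
      Visit ash.
    Visit reed.
  Visit yew.
At sage: go right to rye.
  rye is a leaf — visit rye.
Visit sage.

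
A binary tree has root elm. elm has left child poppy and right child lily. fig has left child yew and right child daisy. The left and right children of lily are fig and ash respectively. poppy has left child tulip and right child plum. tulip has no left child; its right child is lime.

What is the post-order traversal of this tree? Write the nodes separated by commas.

lime, tulip, plum, poppy, yew, daisy, fig, ash, lily, elm

Post-order visits the left subtree, then the right subtree, then the node.
At elm: go left to poppy.
  At poppy: go left to tulip.
    At tulip: no left child.
    At tulip: go right to lime.
      lime is a leaf — visit lime.
    Visit tulip.
  At poppy: go right to plum.
    plum is a leaf — visit plum.
  Visit poppy.
At elm: go right to lily.
  At lily: go left to fig.
    At fig: go left to yew.
      yew is a leaf — visit yew.
    At fig: go right to daisy.
      daisy is a leaf — visit daisy.
    Visit fig.
  At lily: go right to ash.
    ash is a leaf — visit ash.
  Visit lily.
Visit elm.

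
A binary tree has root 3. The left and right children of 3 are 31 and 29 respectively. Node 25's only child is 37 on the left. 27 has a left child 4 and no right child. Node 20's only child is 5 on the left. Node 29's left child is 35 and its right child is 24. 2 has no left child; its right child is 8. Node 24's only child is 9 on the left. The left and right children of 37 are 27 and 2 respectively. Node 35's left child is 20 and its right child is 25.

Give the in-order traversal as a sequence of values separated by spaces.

In-order visits the left subtree, then the node, then the right subtree.
At 3: go left to 31.
  31 is a leaf — visit 31.
Visit 3.
At 3: go right to 29.
  At 29: go left to 35.
    At 35: go left to 20.
      At 20: go left to 5.
        5 is a leaf — visit 5.
      Visit 20.
      At 20: no right child.
    Visit 35.
    At 35: go right to 25.
      At 25: go left to 37.
        At 37: go left to 27.
          At 27: go left to 4.
            4 is a leaf — visit 4.
          Visit 27.
          At 27: no right child.
        Visit 37.
        At 37: go right to 2.
          At 2: no left child.
          Visit 2.
          At 2: go right to 8.
            8 is a leaf — visit 8.
      Visit 25.
      At 25: no right child.
  Visit 29.
  At 29: go right to 24.
    At 24: go left to 9.
      9 is a leaf — visit 9.
    Visit 24.
    At 24: no right child.

31 3 5 20 35 4 27 37 2 8 25 29 9 24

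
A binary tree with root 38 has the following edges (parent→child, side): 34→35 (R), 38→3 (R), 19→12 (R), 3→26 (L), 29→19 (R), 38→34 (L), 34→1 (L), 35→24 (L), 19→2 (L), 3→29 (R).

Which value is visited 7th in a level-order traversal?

Level-order visits nodes level by level from the root, left to right within each level.
Level 0: 38
Level 1: 34, 3
Level 2: 1, 35, 26, 29
Level 3: 24, 19
Level 4: 2, 12
Full level-order sequence: 38, 34, 3, 1, 35, 26, 29, 24, 19, 2, 12.

29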